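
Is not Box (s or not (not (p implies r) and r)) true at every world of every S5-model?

Invalid (countermodel exists)

Tableau for the negation Box (s or not (not (p implies r) and r)):
1. Box (s or not (not (p implies r) and r)), 0
2. s or not (not (p implies r) and r), 0   [Box-rule on 1 via 0R0]
3. not (not (p implies r) and r), 0   [or-rule on 2 (branches; this branch)]
4. not r, 0   [neg-and-rule on 3 (branches; this branch)]
Accessibility: 0R0
The negation has an open branch (countermodel exists).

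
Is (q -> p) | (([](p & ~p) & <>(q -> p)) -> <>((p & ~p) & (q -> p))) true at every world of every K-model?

Valid in K

Tableau for the negation ~((q -> p) | (([](p & ~p) & <>(q -> p)) -> <>((p & ~p) & (q -> p)))):
1. ~((q -> p) | (([](p & ~p) & <>(q -> p)) -> <>((p & ~p) & (q -> p)))), w0
2. ~(q -> p), w0   [~|-rule on 1]
3. ~(([](p & ~p) & <>(q -> p)) -> <>((p & ~p) & (q -> p))), w0   [~|-rule on 1]
4. q, w0   [~->-rule on 2]
5. ~p, w0   [~->-rule on 2]
6. [](p & ~p) & <>(q -> p), w0   [~->-rule on 3]
7. ~<>((p & ~p) & (q -> p)), w0   [~->-rule on 3]
8. [](p & ~p), w0   [&-rule on 6]
9. <>(q -> p), w0   [&-rule on 6]
10. q -> p, w1   [<>-rule on 9: fresh world w1, w0Rw1]
11. ~((p & ~p) & (q -> p)), w1   [~<>-rule on 7 via w0Rw1]
12. p & ~p, w1   [[]-rule on 8 via w0Rw1]
13. p, w1   [&-rule on 12]
14. ~p, w1   [&-rule on 12]
Accessibility: w0Rw1
Branch closes: p and ~p both at w1.
All branches of the negation close; one closing branch shown above.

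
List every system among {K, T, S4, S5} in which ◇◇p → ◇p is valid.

S4-tableau for the negation ¬(◇◇p → ◇p):
1. ¬(◇◇p → ◇p), w0
2. ◇◇p, w0   [¬→-rule on 1]
3. ¬◇p, w0   [¬→-rule on 1]
4. ¬p, w0   [¬◇-rule on 3 via w0Rw0]
5. ◇p, w1   [◇-rule on 2: fresh world w1, w0Rw1]
6. ¬p, w1   [¬◇-rule on 3 via w0Rw1]
7. p, w2   [◇-rule on 5: fresh world w2, w1Rw2]
8. ¬p, w2   [¬◇-rule on 3 via w0Rw2]
Accessibility: w0Rw0, w0Rw1, w0Rw2, w1Rw1, w1Rw2, w2Rw2
Branch closes: p and ¬p both at w2.
Every branch closes (one shown): valid in S4, hence also in S5 (every theorem of S4 is a theorem of S5).
T-tableau for the negation ¬(◇◇p → ◇p):
1. ¬(◇◇p → ◇p), w0
2. ◇◇p, w0   [¬→-rule on 1]
3. ¬◇p, w0   [¬→-rule on 1]
4. ¬p, w0   [¬◇-rule on 3 via w0Rw0]
5. ◇p, w1   [◇-rule on 2: fresh world w1, w0Rw1]
6. ¬p, w1   [¬◇-rule on 3 via w0Rw1]
7. p, w2   [◇-rule on 5: fresh world w2, w1Rw2]
Accessibility: w0Rw0, w0Rw1, w1Rw1, w1Rw2, w2Rw2
Complete open branch: countermodel on a T-frame, so not valid in T, nor in K (the same frame is also a K-frame).

S4, S5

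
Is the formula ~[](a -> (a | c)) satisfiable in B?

1. ~[](a -> (a | c)), u
2. ~(a -> (a | c)), v   [~[]-rule on 1: fresh world v, uRv]
3. a, v   [~->-rule on 2]
4. ~(a | c), v   [~->-rule on 2]
5. ~a, v   [~|-rule on 4]
6. ~c, v   [~|-rule on 4]
Accessibility: uRu, uRv, vRu, vRv
Branch closes: a and ~a both at v.
(One branch shown.) All branches close.

No, unsatisfiable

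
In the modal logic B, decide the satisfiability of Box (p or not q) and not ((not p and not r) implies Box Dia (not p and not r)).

Unsatisfiable (every branch closes)

1. Box (p or not q) and not ((not p and not r) implies Box Dia (not p and not r)), 0
2. Box (p or not q), 0
3. not ((not p and not r) implies Box Dia (not p and not r)), 0
4. not p and not r, 0
5. not Box Dia (not p and not r), 0
6. not p, 0
7. not r, 0
8. p or not q, 0
9. not q, 0
10. not Dia (not p and not r), 1
11. p or not q, 1
12. not (not p and not r), 0
13. not (not p and not r), 1
14. not q, 1
15. r, 0
Accessibility: 0R0, 0R1, 1R0, 1R1
Branch closes: r and not r both at 0.
(One branch shown.) All branches close.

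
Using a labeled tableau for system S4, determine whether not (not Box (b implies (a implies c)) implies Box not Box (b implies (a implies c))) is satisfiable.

Satisfiable

1. not (not Box (b implies (a implies c)) implies Box not Box (b implies (a implies c))), 0
2. not Box (b implies (a implies c)), 0
3. not Box not Box (b implies (a implies c)), 0
4. not (b implies (a implies c)), 1
5. b, 1
6. not (a implies c), 1
7. a, 1
8. not c, 1
9. Box (b implies (a implies c)), 2
10. b implies (a implies c), 2
11. a implies c, 2
12. c, 2
Accessibility: 0R0, 0R1, 0R2, 1R1, 2R2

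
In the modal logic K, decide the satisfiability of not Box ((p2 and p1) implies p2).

1. not Box ((p2 and p1) implies p2), 0
2. not ((p2 and p1) implies p2), 1
3. p2 and p1, 1
4. not p2, 1
5. p2, 1
6. p1, 1
Accessibility: 0R1
Branch closes: p2 and not p2 both at 1.
(One branch shown.) All branches close.

Unsatisfiable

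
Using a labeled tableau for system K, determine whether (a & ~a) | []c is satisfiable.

Satisfiable

1. (a & ~a) | []c, w0
2. []c, w0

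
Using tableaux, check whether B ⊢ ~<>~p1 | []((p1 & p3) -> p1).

Valid

Tableau for the negation ~(~<>~p1 | []((p1 & p3) -> p1)):
1. ~(~<>~p1 | []((p1 & p3) -> p1)), 0
2. <>~p1, 0   [~|-rule on 1]
3. ~[]((p1 & p3) -> p1), 0   [~|-rule on 1]
4. ~p1, 1   [<>-rule on 2: fresh world 1, 0R1]
5. ~((p1 & p3) -> p1), 2   [~[]-rule on 3: fresh world 2, 0R2]
6. p1 & p3, 2   [~->-rule on 5]
7. ~p1, 2   [~->-rule on 5]
8. p1, 2   [&-rule on 6]
9. p3, 2   [&-rule on 6]
Accessibility: 0R0, 0R1, 0R2, 1R0, 1R1, 2R0, 2R2
Branch closes: p1 and ~p1 both at 2.
All branches of the negation close; one closing branch shown above.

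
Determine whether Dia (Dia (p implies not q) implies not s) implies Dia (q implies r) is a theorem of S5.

No, not valid

Tableau for the negation not (Dia (Dia (p implies not q) implies not s) implies Dia (q implies r)):
1. not (Dia (Dia (p implies not q) implies not s) implies Dia (q implies r)), w0
2. Dia (Dia (p implies not q) implies not s), w0
3. not Dia (q implies r), w0
4. not (q implies r), w0
5. q, w0
6. not r, w0
7. Dia (p implies not q) implies not s, w1
8. not (q implies r), w1
9. q, w1
10. not r, w1
11. not s, w1
Accessibility: w0Rw0, w0Rw1, w1Rw0, w1Rw1
The negation has an open branch (countermodel exists).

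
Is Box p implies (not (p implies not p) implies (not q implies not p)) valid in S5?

Tableau for the negation not (Box p implies (not (p implies not p) implies (not q implies not p))):
1. not (Box p implies (not (p implies not p) implies (not q implies not p))), u
2. Box p, u   [neg-implies-rule on 1]
3. not (not (p implies not p) implies (not q implies not p)), u   [neg-implies-rule on 1]
4. not (p implies not p), u   [neg-implies-rule on 3]
5. not (not q implies not p), u   [neg-implies-rule on 3]
6. p, u   [neg-implies-rule on 4]
7. not q, u   [neg-implies-rule on 5]
Accessibility: uRu
The negation has an open branch (countermodel exists).

Invalid (countermodel exists)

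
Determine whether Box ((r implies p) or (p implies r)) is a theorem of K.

Valid

Tableau for the negation not Box ((r implies p) or (p implies r)):
1. not Box ((r implies p) or (p implies r)), 0
2. not ((r implies p) or (p implies r)), 1   [neg-Box-rule on 1: fresh world 1, 0R1]
3. not (r implies p), 1   [neg-or-rule on 2]
4. not (p implies r), 1   [neg-or-rule on 2]
5. r, 1   [neg-implies-rule on 3]
6. not p, 1   [neg-implies-rule on 3]
7. p, 1   [neg-implies-rule on 4]
8. not r, 1   [neg-implies-rule on 4]
Accessibility: 0R1
Branch closes: p and not p both at 1.
All branches of the negation close; one closing branch shown above.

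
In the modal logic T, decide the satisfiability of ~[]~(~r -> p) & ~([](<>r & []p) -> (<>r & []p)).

Unsatisfiable

1. ~[]~(~r -> p) & ~([](<>r & []p) -> (<>r & []p)), u
2. ~[]~(~r -> p), u
3. ~([](<>r & []p) -> (<>r & []p)), u
4. [](<>r & []p), u
5. ~(<>r & []p), u
6. <>r & []p, u
7. <>r, u
8. []p, u
9. p, u
10. ~[]p, u
11. ~r -> p, v
12. <>r & []p, v
13. <>r, v
14. []p, v
15. p, v
16. r, w
17. <>r & []p, w
18. <>r, w
19. []p, w
20. p, w
21. ~p, x
22. <>r & []p, x
23. <>r, x
24. []p, x
25. p, x
Accessibility: uRu, uRv, uRw, uRx, vRv, wRw, xRx
Branch closes: p and ~p both at x.
(One branch shown.) All branches close.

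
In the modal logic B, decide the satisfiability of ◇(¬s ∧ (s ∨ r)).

1. ◇(¬s ∧ (s ∨ r)), w0
2. ¬s ∧ (s ∨ r), w1
3. ¬s, w1
4. s ∨ r, w1
5. r, w1
Accessibility: w0Rw0, w0Rw1, w1Rw0, w1Rw1

Yes, satisfiable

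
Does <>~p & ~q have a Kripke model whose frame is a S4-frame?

1. <>~p & ~q, w0
2. <>~p, w0
3. ~q, w0
4. ~p, w1
Accessibility: w0Rw0, w0Rw1, w1Rw1

Yes, satisfiable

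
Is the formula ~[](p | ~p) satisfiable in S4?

Unsatisfiable

1. ~[](p | ~p), 0
2. ~(p | ~p), 1   [~[]-rule on 1: fresh world 1, 0R1]
3. ~p, 1   [~|-rule on 2]
4. p, 1   [~|-rule on 2]
Accessibility: 0R0, 0R1, 1R1
Branch closes: p and ~p both at 1.
(One branch shown.) All branches close.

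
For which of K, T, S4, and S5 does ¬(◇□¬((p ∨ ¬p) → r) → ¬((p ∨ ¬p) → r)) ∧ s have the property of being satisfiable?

K, T, S4

S5-tableau for the formula:
1. ¬(◇□¬((p ∨ ¬p) → r) → ¬((p ∨ ¬p) → r)) ∧ s, w0
2. ¬(◇□¬((p ∨ ¬p) → r) → ¬((p ∨ ¬p) → r)), w0
3. s, w0
4. ◇□¬((p ∨ ¬p) → r), w0
5. (p ∨ ¬p) → r, w0
6. r, w0
7. □¬((p ∨ ¬p) → r), w1
8. ¬((p ∨ ¬p) → r), w0
9. p ∨ ¬p, w0
10. ¬r, w0
Accessibility: w0Rw0, w0Rw1, w1Rw0, w1Rw1
Branch closes: r and ¬r both at w0.
Every branch closes (one shown): unsatisfiable in S5.
S4-tableau for the formula:
1. ¬(◇□¬((p ∨ ¬p) → r) → ¬((p ∨ ¬p) → r)) ∧ s, w0
2. ¬(◇□¬((p ∨ ¬p) → r) → ¬((p ∨ ¬p) → r)), w0
3. s, w0
4. ◇□¬((p ∨ ¬p) → r), w0
5. (p ∨ ¬p) → r, w0
6. r, w0
7. □¬((p ∨ ¬p) → r), w1
8. ¬((p ∨ ¬p) → r), w1
9. p ∨ ¬p, w1
10. ¬r, w1
11. ¬p, w1
Accessibility: w0Rw0, w0Rw1, w1Rw1
Complete open branch: satisfiable in S4, hence also in K, T (this S4-model is also a K-model and a T-model).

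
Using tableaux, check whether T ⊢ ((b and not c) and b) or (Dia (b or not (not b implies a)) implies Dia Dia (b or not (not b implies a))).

Tableau for the negation not (((b and not c) and b) or (Dia (b or not (not b implies a)) implies Dia Dia (b or not (not b implies a)))):
1. not (((b and not c) and b) or (Dia (b or not (not b implies a)) implies Dia Dia (b or not (not b implies a)))), w0
2. not ((b and not c) and b), w0
3. not (Dia (b or not (not b implies a)) implies Dia Dia (b or not (not b implies a))), w0
4. Dia (b or not (not b implies a)), w0
5. not Dia Dia (b or not (not b implies a)), w0
6. not Dia (b or not (not b implies a)), w0
7. not (b or not (not b implies a)), w0
8. not b, w0
9. not b implies a, w0
10. not (b and not c), w0
11. a, w0
12. c, w0
13. b or not (not b implies a), w1
14. not Dia (b or not (not b implies a)), w1
15. not (b or not (not b implies a)), w1
16. not b, w1
17. not b implies a, w1
18. not (not b implies a), w1
19. not a, w1
20. a, w1
Accessibility: w0Rw0, w0Rw1, w1Rw1
Branch closes: a and not a both at w1.
Every branch of the negation's tableau closes; the branch above is one of them.

Valid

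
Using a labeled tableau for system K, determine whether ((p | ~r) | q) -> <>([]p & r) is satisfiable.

1. ((p | ~r) | q) -> <>([]p & r), u
2. <>([]p & r), u
3. []p & r, v
4. []p, v
5. r, v
Accessibility: uRv

Yes, satisfiable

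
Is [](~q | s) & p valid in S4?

Not valid

Tableau for the negation ~([](~q | s) & p):
1. ~([](~q | s) & p), w0
2. ~p, w0   [~&-rule on 1 (branches; this branch)]
Accessibility: w0Rw0
The negation has an open branch (countermodel exists).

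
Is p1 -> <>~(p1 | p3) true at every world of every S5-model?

Tableau for the negation ~(p1 -> <>~(p1 | p3)):
1. ~(p1 -> <>~(p1 | p3)), u
2. p1, u   [~->-rule on 1]
3. ~<>~(p1 | p3), u   [~->-rule on 1]
4. p1 | p3, u   [~<>-rule on 3 via uRu]
5. p3, u   [|-rule on 4 (branches; this branch)]
Accessibility: uRu
The negation has an open branch (countermodel exists).

Invalid (countermodel exists)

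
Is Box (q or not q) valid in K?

Tableau for the negation not Box (q or not q):
1. not Box (q or not q), w0
2. not (q or not q), w1
3. not q, w1
4. q, w1
Accessibility: w0Rw1
Branch closes: q and not q both at w1.
Every branch of the negation's tableau closes; the branch above is one of them.

Valid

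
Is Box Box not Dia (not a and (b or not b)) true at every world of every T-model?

Tableau for the negation not Box Box not Dia (not a and (b or not b)):
1. not Box Box not Dia (not a and (b or not b)), u
2. not Box not Dia (not a and (b or not b)), v   [neg-Box-rule on 1: fresh world v, uRv]
3. Dia (not a and (b or not b)), w   [neg-Box-rule on 2: fresh world w, vRw]
4. not a and (b or not b), x   [Dia-rule on 3: fresh world x, wRx]
5. not a, x   [and-rule on 4]
6. b or not b, x   [and-rule on 4]
7. not b, x   [or-rule on 6 (branches; this branch)]
Accessibility: uRu, uRv, vRv, vRw, wRw, wRx, xRx
The negation has an open branch (countermodel exists).

Not valid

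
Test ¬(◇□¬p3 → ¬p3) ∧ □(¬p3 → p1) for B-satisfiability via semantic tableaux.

1. ¬(◇□¬p3 → ¬p3) ∧ □(¬p3 → p1), 0
2. ¬(◇□¬p3 → ¬p3), 0
3. □(¬p3 → p1), 0
4. ◇□¬p3, 0
5. p3, 0
6. ¬p3 → p1, 0
7. p1, 0
8. □¬p3, 1
9. ¬p3 → p1, 1
10. ¬p3, 0
Accessibility: 0R0, 0R1, 1R0, 1R1
Branch closes: p3 and ¬p3 both at 0.
All branches of the tableau close; one closing branch shown above.

No, unsatisfiable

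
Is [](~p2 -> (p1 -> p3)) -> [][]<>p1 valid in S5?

Tableau for the negation ~([](~p2 -> (p1 -> p3)) -> [][]<>p1):
1. ~([](~p2 -> (p1 -> p3)) -> [][]<>p1), u
2. [](~p2 -> (p1 -> p3)), u
3. ~[][]<>p1, u
4. ~p2 -> (p1 -> p3), u
5. p1 -> p3, u
6. p3, u
7. ~[]<>p1, v
8. ~p2 -> (p1 -> p3), v
9. p1 -> p3, v
10. p3, v
11. ~<>p1, w
12. ~p2 -> (p1 -> p3), w
13. ~p1, u
14. ~p1, v
15. ~p1, w
16. p1 -> p3, w
17. p3, w
Accessibility: uRu, uRv, uRw, vRu, vRv, vRw, wRu, wRv, wRw
The negation has an open branch (countermodel exists).

No, not valid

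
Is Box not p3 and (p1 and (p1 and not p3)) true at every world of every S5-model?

No, not valid

Tableau for the negation not (Box not p3 and (p1 and (p1 and not p3))):
1. not (Box not p3 and (p1 and (p1 and not p3))), w0
2. not (p1 and (p1 and not p3)), w0
3. not (p1 and not p3), w0
4. p3, w0
Accessibility: w0Rw0
The negation has an open branch (countermodel exists).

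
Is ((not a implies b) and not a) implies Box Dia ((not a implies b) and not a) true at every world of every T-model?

Tableau for the negation not (((not a implies b) and not a) implies Box Dia ((not a implies b) and not a)):
1. not (((not a implies b) and not a) implies Box Dia ((not a implies b) and not a)), u
2. (not a implies b) and not a, u
3. not Box Dia ((not a implies b) and not a), u
4. not a implies b, u
5. not a, u
6. b, u
7. not Dia ((not a implies b) and not a), v
8. not ((not a implies b) and not a), v
9. a, v
Accessibility: uRu, uRv, vRv
The negation has an open branch (countermodel exists).

Not valid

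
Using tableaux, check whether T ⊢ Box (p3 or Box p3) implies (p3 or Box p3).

Tableau for the negation not (Box (p3 or Box p3) implies (p3 or Box p3)):
1. not (Box (p3 or Box p3) implies (p3 or Box p3)), w0
2. Box (p3 or Box p3), w0
3. not (p3 or Box p3), w0
4. not p3, w0
5. not Box p3, w0
6. p3 or Box p3, w0
7. Box p3, w0
8. p3, w0
Accessibility: w0Rw0
Branch closes: p3 and not p3 both at w0.
All branches of the negation close; one closing branch shown above.

Valid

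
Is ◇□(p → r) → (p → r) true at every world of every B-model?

Tableau for the negation ¬(◇□(p → r) → (p → r)):
1. ¬(◇□(p → r) → (p → r)), u
2. ◇□(p → r), u   [¬→-rule on 1]
3. ¬(p → r), u   [¬→-rule on 1]
4. p, u   [¬→-rule on 3]
5. ¬r, u   [¬→-rule on 3]
6. □(p → r), v   [◇-rule on 2: fresh world v, uRv]
7. p → r, u   [□-rule on 6 via vRu]
8. p → r, v   [□-rule on 6 via vRv]
9. r, u   [→-rule on 7 (branches; this branch)]
Accessibility: uRu, uRv, vRu, vRv
Branch closes: r and ¬r both at u.
Every branch of the negation's tableau closes; the branch above is one of them.

Valid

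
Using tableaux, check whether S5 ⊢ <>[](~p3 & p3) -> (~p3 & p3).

Valid

Tableau for the negation ~(<>[](~p3 & p3) -> (~p3 & p3)):
1. ~(<>[](~p3 & p3) -> (~p3 & p3)), 0
2. <>[](~p3 & p3), 0   [~->-rule on 1]
3. ~(~p3 & p3), 0   [~->-rule on 1]
4. ~p3, 0   [~&-rule on 3 (branches; this branch)]
5. [](~p3 & p3), 1   [<>-rule on 2: fresh world 1, 0R1]
6. ~p3 & p3, 0   [[]-rule on 5 via 1R0]
7. p3, 0   [&-rule on 6]
Accessibility: 0R0, 0R1, 1R0, 1R1
Branch closes: p3 and ~p3 both at 0.
All branches of the negation close; one closing branch shown above.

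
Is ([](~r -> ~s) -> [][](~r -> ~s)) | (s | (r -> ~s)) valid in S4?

Tableau for the negation ~(([](~r -> ~s) -> [][](~r -> ~s)) | (s | (r -> ~s))):
1. ~(([](~r -> ~s) -> [][](~r -> ~s)) | (s | (r -> ~s))), u
2. ~([](~r -> ~s) -> [][](~r -> ~s)), u
3. ~(s | (r -> ~s)), u
4. [](~r -> ~s), u
5. ~[][](~r -> ~s), u
6. ~s, u
7. ~(r -> ~s), u
8. r, u
9. s, u
Accessibility: uRu
Branch closes: s and ~s both at u.
All branches of the negation close; one closing branch shown above.

Valid in S4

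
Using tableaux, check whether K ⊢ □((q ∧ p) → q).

Tableau for the negation ¬□((q ∧ p) → q):
1. ¬□((q ∧ p) → q), 0
2. ¬((q ∧ p) → q), 1
3. q ∧ p, 1
4. ¬q, 1
5. q, 1
6. p, 1
Accessibility: 0R1
Branch closes: q and ¬q both at 1.
All branches of the negation close; one closing branch shown above.

Yes, valid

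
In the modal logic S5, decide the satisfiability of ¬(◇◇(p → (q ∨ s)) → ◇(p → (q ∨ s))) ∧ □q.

1. ¬(◇◇(p → (q ∨ s)) → ◇(p → (q ∨ s))) ∧ □q, 0
2. ¬(◇◇(p → (q ∨ s)) → ◇(p → (q ∨ s))), 0
3. □q, 0
4. ◇◇(p → (q ∨ s)), 0
5. ¬◇(p → (q ∨ s)), 0
6. q, 0
7. ¬(p → (q ∨ s)), 0
8. p, 0
9. ¬(q ∨ s), 0
10. ¬q, 0
11. ¬s, 0
Accessibility: 0R0
Branch closes: q and ¬q both at 0.
(One branch shown.) All branches close.

No, unsatisfiable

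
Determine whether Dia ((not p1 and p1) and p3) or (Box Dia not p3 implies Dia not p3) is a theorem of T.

Tableau for the negation not (Dia ((not p1 and p1) and p3) or (Box Dia not p3 implies Dia not p3)):
1. not (Dia ((not p1 and p1) and p3) or (Box Dia not p3 implies Dia not p3)), u
2. not Dia ((not p1 and p1) and p3), u
3. not (Box Dia not p3 implies Dia not p3), u
4. Box Dia not p3, u
5. not Dia not p3, u
6. not ((not p1 and p1) and p3), u
7. Dia not p3, u
8. p3, u
9. not (not p1 and p1), u
10. not p1, u
11. not p3, v
12. not ((not p1 and p1) and p3), v
13. Dia not p3, v
14. p3, v
Accessibility: uRu, uRv, vRv
Branch closes: p3 and not p3 both at v.
All branches of the negation close; one closing branch shown above.

Yes, valid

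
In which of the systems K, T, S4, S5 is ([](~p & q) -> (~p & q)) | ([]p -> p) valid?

T, S4, S5

T-tableau for the negation ~(([](~p & q) -> (~p & q)) | ([]p -> p)):
1. ~(([](~p & q) -> (~p & q)) | ([]p -> p)), u
2. ~([](~p & q) -> (~p & q)), u
3. ~([]p -> p), u
4. [](~p & q), u
5. ~(~p & q), u
6. []p, u
7. ~p, u
8. ~p & q, u
9. q, u
10. p, u
Accessibility: uRu
Branch closes: p and ~p both at u.
Every branch closes (one shown): valid in T, hence also in S4, S5 (every theorem of T is a theorem of S4 and S5).
K-tableau for the negation ~(([](~p & q) -> (~p & q)) | ([]p -> p)):
1. ~(([](~p & q) -> (~p & q)) | ([]p -> p)), u
2. ~([](~p & q) -> (~p & q)), u
3. ~([]p -> p), u
4. [](~p & q), u
5. ~(~p & q), u
6. []p, u
7. ~p, u
8. ~q, u
Complete open branch: countermodel on a K-frame, so not valid in K.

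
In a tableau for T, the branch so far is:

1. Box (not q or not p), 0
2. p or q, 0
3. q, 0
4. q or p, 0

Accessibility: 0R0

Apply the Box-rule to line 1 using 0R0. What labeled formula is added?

not q or not p, 0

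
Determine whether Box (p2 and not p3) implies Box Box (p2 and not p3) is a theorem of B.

Tableau for the negation not (Box (p2 and not p3) implies Box Box (p2 and not p3)):
1. not (Box (p2 and not p3) implies Box Box (p2 and not p3)), w0
2. Box (p2 and not p3), w0   [neg-implies-rule on 1]
3. not Box Box (p2 and not p3), w0   [neg-implies-rule on 1]
4. p2 and not p3, w0   [Box-rule on 2 via w0Rw0]
5. p2, w0   [and-rule on 4]
6. not p3, w0   [and-rule on 4]
7. not Box (p2 and not p3), w1   [neg-Box-rule on 3: fresh world w1, w0Rw1]
8. p2 and not p3, w1   [Box-rule on 2 via w0Rw1]
9. p2, w1   [and-rule on 8]
10. not p3, w1   [and-rule on 8]
11. not (p2 and not p3), w2   [neg-Box-rule on 7: fresh world w2, w1Rw2]
12. p3, w2   [neg-and-rule on 11 (branches; this branch)]
Accessibility: w0Rw0, w0Rw1, w1Rw0, w1Rw1, w1Rw2, w2Rw1, w2Rw2
The negation has an open branch (countermodel exists).

No, not valid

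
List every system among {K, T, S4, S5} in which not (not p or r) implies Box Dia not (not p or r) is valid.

S5-tableau for the negation not (not (not p or r) implies Box Dia not (not p or r)):
1. not (not (not p or r) implies Box Dia not (not p or r)), w0
2. not (not p or r), w0   [neg-implies-rule on 1]
3. not Box Dia not (not p or r), w0   [neg-implies-rule on 1]
4. p, w0   [neg-or-rule on 2]
5. not r, w0   [neg-or-rule on 2]
6. not Dia not (not p or r), w1   [neg-Box-rule on 3: fresh world w1, w0Rw1]
7. not p or r, w0   [neg-Dia-rule on 6 via w1Rw0]
8. not p or r, w1   [neg-Dia-rule on 6 via w1Rw1]
9. r, w0   [or-rule on 7 (branches; this branch)]
Accessibility: w0Rw0, w0Rw1, w1Rw0, w1Rw1
Branch closes: r and not r both at w0.
Every branch closes (one shown): valid in S5.
S4-tableau for the negation not (not (not p or r) implies Box Dia not (not p or r)):
1. not (not (not p or r) implies Box Dia not (not p or r)), w0
2. not (not p or r), w0   [neg-implies-rule on 1]
3. not Box Dia not (not p or r), w0   [neg-implies-rule on 1]
4. p, w0   [neg-or-rule on 2]
5. not r, w0   [neg-or-rule on 2]
6. not Dia not (not p or r), w1   [neg-Box-rule on 3: fresh world w1, w0Rw1]
7. not p or r, w1   [neg-Dia-rule on 6 via w1Rw1]
8. r, w1   [or-rule on 7 (branches; this branch)]
Accessibility: w0Rw0, w0Rw1, w1Rw1
Complete open branch: countermodel on an S4-frame, so not valid in S4, nor in K, T (the same frame is also a K-frame and a T-frame).

S5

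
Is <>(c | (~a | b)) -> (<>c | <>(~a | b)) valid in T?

Tableau for the negation ~(<>(c | (~a | b)) -> (<>c | <>(~a | b))):
1. ~(<>(c | (~a | b)) -> (<>c | <>(~a | b))), 0
2. <>(c | (~a | b)), 0
3. ~(<>c | <>(~a | b)), 0
4. ~<>c, 0
5. ~<>(~a | b), 0
6. ~c, 0
7. ~(~a | b), 0
8. a, 0
9. ~b, 0
10. c | (~a | b), 1
11. ~c, 1
12. ~(~a | b), 1
13. a, 1
14. ~b, 1
15. ~a | b, 1
16. b, 1
Accessibility: 0R0, 0R1, 1R1
Branch closes: b and ~b both at 1.
Every branch of the negation's tableau closes; the branch above is one of them.

Yes, valid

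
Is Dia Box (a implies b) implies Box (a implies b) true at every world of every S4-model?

Not valid

Tableau for the negation not (Dia Box (a implies b) implies Box (a implies b)):
1. not (Dia Box (a implies b) implies Box (a implies b)), u
2. Dia Box (a implies b), u
3. not Box (a implies b), u
4. Box (a implies b), v
5. a implies b, v
6. b, v
7. not (a implies b), w
8. a, w
9. not b, w
Accessibility: uRu, uRv, uRw, vRv, wRw
The negation has an open branch (countermodel exists).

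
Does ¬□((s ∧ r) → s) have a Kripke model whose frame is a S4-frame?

1. ¬□((s ∧ r) → s), 0
2. ¬((s ∧ r) → s), 1
3. s ∧ r, 1
4. ¬s, 1
5. s, 1
6. r, 1
Accessibility: 0R0, 0R1, 1R1
Branch closes: s and ¬s both at 1.
Every branch closes; the branch above is one of them.

Unsatisfiable (every branch closes)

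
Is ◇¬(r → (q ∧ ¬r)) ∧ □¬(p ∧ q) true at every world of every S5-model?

Invalid (countermodel exists)

Tableau for the negation ¬(◇¬(r → (q ∧ ¬r)) ∧ □¬(p ∧ q)):
1. ¬(◇¬(r → (q ∧ ¬r)) ∧ □¬(p ∧ q)), w0
2. ¬□¬(p ∧ q), w0
3. p ∧ q, w1
4. p, w1
5. q, w1
Accessibility: w0Rw0, w0Rw1, w1Rw0, w1Rw1
The negation has an open branch (countermodel exists).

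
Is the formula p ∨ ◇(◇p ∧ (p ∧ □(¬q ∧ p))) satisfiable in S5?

1. p ∨ ◇(◇p ∧ (p ∧ □(¬q ∧ p))), 0
2. ◇(◇p ∧ (p ∧ □(¬q ∧ p))), 0
3. ◇p ∧ (p ∧ □(¬q ∧ p)), 1
4. ◇p, 1
5. p ∧ □(¬q ∧ p), 1
6. p, 1
7. □(¬q ∧ p), 1
8. ¬q ∧ p, 0
9. ¬q, 0
10. p, 0
11. ¬q ∧ p, 1
12. ¬q, 1
13. p, 2
14. ¬q ∧ p, 2
15. ¬q, 2
Accessibility: 0R0, 0R1, 0R2, 1R0, 1R1, 1R2, 2R0, 2R1, 2R2

Satisfiable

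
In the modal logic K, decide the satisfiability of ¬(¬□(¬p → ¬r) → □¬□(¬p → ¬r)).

Yes, satisfiable

1. ¬(¬□(¬p → ¬r) → □¬□(¬p → ¬r)), w0
2. ¬□(¬p → ¬r), w0
3. ¬□¬□(¬p → ¬r), w0
4. ¬(¬p → ¬r), w1
5. ¬p, w1
6. r, w1
7. □(¬p → ¬r), w2
Accessibility: w0Rw1, w0Rw2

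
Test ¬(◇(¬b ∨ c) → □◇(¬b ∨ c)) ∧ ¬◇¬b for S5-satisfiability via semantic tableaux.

Unsatisfiable (every branch closes)

1. ¬(◇(¬b ∨ c) → □◇(¬b ∨ c)) ∧ ¬◇¬b, 0
2. ¬(◇(¬b ∨ c) → □◇(¬b ∨ c)), 0
3. ¬◇¬b, 0
4. ◇(¬b ∨ c), 0
5. ¬□◇(¬b ∨ c), 0
6. b, 0
7. ¬b ∨ c, 1
8. b, 1
9. c, 1
10. ¬◇(¬b ∨ c), 2
11. b, 2
12. ¬(¬b ∨ c), 0
13. ¬c, 0
14. ¬(¬b ∨ c), 1
15. ¬c, 1
Accessibility: 0R0, 0R1, 0R2, 1R0, 1R1, 1R2, 2R0, 2R1, 2R2
Branch closes: c and ¬c both at 1.
All branches of the tableau close; one closing branch shown above.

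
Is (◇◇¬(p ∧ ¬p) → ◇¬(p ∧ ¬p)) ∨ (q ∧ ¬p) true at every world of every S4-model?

Valid in S4

Tableau for the negation ¬((◇◇¬(p ∧ ¬p) → ◇¬(p ∧ ¬p)) ∨ (q ∧ ¬p)):
1. ¬((◇◇¬(p ∧ ¬p) → ◇¬(p ∧ ¬p)) ∨ (q ∧ ¬p)), u
2. ¬(◇◇¬(p ∧ ¬p) → ◇¬(p ∧ ¬p)), u
3. ¬(q ∧ ¬p), u
4. ◇◇¬(p ∧ ¬p), u
5. ¬◇¬(p ∧ ¬p), u
6. p ∧ ¬p, u
7. p, u
8. ¬p, u
Accessibility: uRu
Branch closes: p and ¬p both at u.
All branches of the negation close; one closing branch shown above.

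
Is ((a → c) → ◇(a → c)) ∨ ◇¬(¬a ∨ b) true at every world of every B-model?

Tableau for the negation ¬(((a → c) → ◇(a → c)) ∨ ◇¬(¬a ∨ b)):
1. ¬(((a → c) → ◇(a → c)) ∨ ◇¬(¬a ∨ b)), w0
2. ¬((a → c) → ◇(a → c)), w0
3. ¬◇¬(¬a ∨ b), w0
4. a → c, w0
5. ¬◇(a → c), w0
6. ¬a ∨ b, w0
7. ¬(a → c), w0
8. a, w0
9. ¬c, w0
10. c, w0
Accessibility: w0Rw0
Branch closes: c and ¬c both at w0.
Every branch of the negation's tableau closes; the branch above is one of them.

Valid in B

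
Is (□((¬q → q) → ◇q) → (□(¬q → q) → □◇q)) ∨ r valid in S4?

Tableau for the negation ¬((□((¬q → q) → ◇q) → (□(¬q → q) → □◇q)) ∨ r):
1. ¬((□((¬q → q) → ◇q) → (□(¬q → q) → □◇q)) ∨ r), w0
2. ¬(□((¬q → q) → ◇q) → (□(¬q → q) → □◇q)), w0   [¬∨-rule on 1]
3. ¬r, w0   [¬∨-rule on 1]
4. □((¬q → q) → ◇q), w0   [¬→-rule on 2]
5. ¬(□(¬q → q) → □◇q), w0   [¬→-rule on 2]
6. □(¬q → q), w0   [¬→-rule on 5]
7. ¬□◇q, w0   [¬→-rule on 5]
8. (¬q → q) → ◇q, w0   [□-rule on 4 via w0Rw0]
9. ¬q → q, w0   [□-rule on 6 via w0Rw0]
10. ◇q, w0   [→-rule on 8 (branches; this branch)]
11. q, w0   [→-rule on 9 (branches; this branch)]
12. ¬◇q, w1   [¬□-rule on 7: fresh world w1, w0Rw1]
13. (¬q → q) → ◇q, w1   [□-rule on 4 via w0Rw1]
14. ¬q → q, w1   [□-rule on 6 via w0Rw1]
15. ¬q, w1   [¬◇-rule on 12 via w1Rw1]
16. ¬(¬q → q), w1   [→-rule on 13 (branches; this branch)]
17. q, w1   [→-rule on 14 (branches; this branch)]
Accessibility: w0Rw0, w0Rw1, w1Rw1
Branch closes: q and ¬q both at w1.
All branches of the negation close; one closing branch shown above.

Valid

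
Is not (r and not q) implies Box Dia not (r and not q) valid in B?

Yes, valid

Tableau for the negation not (not (r and not q) implies Box Dia not (r and not q)):
1. not (not (r and not q) implies Box Dia not (r and not q)), w0
2. not (r and not q), w0   [neg-implies-rule on 1]
3. not Box Dia not (r and not q), w0   [neg-implies-rule on 1]
4. q, w0   [neg-and-rule on 2 (branches; this branch)]
5. not Dia not (r and not q), w1   [neg-Box-rule on 3: fresh world w1, w0Rw1]
6. r and not q, w0   [neg-Dia-rule on 5 via w1Rw0]
7. r, w0   [and-rule on 6]
8. not q, w0   [and-rule on 6]
Accessibility: w0Rw0, w0Rw1, w1Rw0, w1Rw1
Branch closes: q and not q both at w0.
Every branch of the negation's tableau closes; the branch above is one of them.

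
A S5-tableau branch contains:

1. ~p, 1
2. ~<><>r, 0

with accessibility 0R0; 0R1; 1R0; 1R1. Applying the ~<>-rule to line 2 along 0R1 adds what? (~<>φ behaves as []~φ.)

~<>r, 1

~<>φ behaves as []~φ: propagate the negated body to each accessible world.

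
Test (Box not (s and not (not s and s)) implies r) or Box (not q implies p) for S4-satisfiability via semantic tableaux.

1. (Box not (s and not (not s and s)) implies r) or Box (not q implies p), 0
2. Box (not q implies p), 0   [or-rule on 1 (branches; this branch)]
3. not q implies p, 0   [Box-rule on 2 via 0R0]
4. p, 0   [implies-rule on 3 (branches; this branch)]
Accessibility: 0R0

Yes, satisfiable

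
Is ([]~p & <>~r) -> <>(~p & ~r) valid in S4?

Valid in S4

Tableau for the negation ~(([]~p & <>~r) -> <>(~p & ~r)):
1. ~(([]~p & <>~r) -> <>(~p & ~r)), w0
2. []~p & <>~r, w0   [~->-rule on 1]
3. ~<>(~p & ~r), w0   [~->-rule on 1]
4. []~p, w0   [&-rule on 2]
5. <>~r, w0   [&-rule on 2]
6. ~(~p & ~r), w0   [~<>-rule on 3 via w0Rw0]
7. ~p, w0   [[]-rule on 4 via w0Rw0]
8. r, w0   [~&-rule on 6 (branches; this branch)]
9. ~r, w1   [<>-rule on 5: fresh world w1, w0Rw1]
10. ~(~p & ~r), w1   [~<>-rule on 3 via w0Rw1]
11. ~p, w1   [[]-rule on 4 via w0Rw1]
12. r, w1   [~&-rule on 10 (branches; this branch)]
Accessibility: w0Rw0, w0Rw1, w1Rw1
Branch closes: r and ~r both at w1.
Every branch of the negation's tableau closes; the branch above is one of them.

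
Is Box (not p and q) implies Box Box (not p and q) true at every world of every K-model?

Not valid

Tableau for the negation not (Box (not p and q) implies Box Box (not p and q)):
1. not (Box (not p and q) implies Box Box (not p and q)), w0
2. Box (not p and q), w0   [neg-implies-rule on 1]
3. not Box Box (not p and q), w0   [neg-implies-rule on 1]
4. not Box (not p and q), w1   [neg-Box-rule on 3: fresh world w1, w0Rw1]
5. not p and q, w1   [Box-rule on 2 via w0Rw1]
6. not p, w1   [and-rule on 5]
7. q, w1   [and-rule on 5]
8. not (not p and q), w2   [neg-Box-rule on 4: fresh world w2, w1Rw2]
9. not q, w2   [neg-and-rule on 8 (branches; this branch)]
Accessibility: w0Rw1, w1Rw2
The negation has an open branch (countermodel exists).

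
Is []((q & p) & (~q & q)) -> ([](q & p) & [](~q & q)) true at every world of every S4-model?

Valid

Tableau for the negation ~([]((q & p) & (~q & q)) -> ([](q & p) & [](~q & q))):
1. ~([]((q & p) & (~q & q)) -> ([](q & p) & [](~q & q))), w0
2. []((q & p) & (~q & q)), w0   [~->-rule on 1]
3. ~([](q & p) & [](~q & q)), w0   [~->-rule on 1]
4. (q & p) & (~q & q), w0   [[]-rule on 2 via w0Rw0]
5. q & p, w0   [&-rule on 4]
6. ~q & q, w0   [&-rule on 4]
7. q, w0   [&-rule on 5]
8. p, w0   [&-rule on 5]
9. ~q, w0   [&-rule on 6]
Accessibility: w0Rw0
Branch closes: q and ~q both at w0.
Every branch of the negation's tableau closes; the branch above is one of them.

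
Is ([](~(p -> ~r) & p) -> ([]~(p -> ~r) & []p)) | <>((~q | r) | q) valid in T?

Tableau for the negation ~(([](~(p -> ~r) & p) -> ([]~(p -> ~r) & []p)) | <>((~q | r) | q)):
1. ~(([](~(p -> ~r) & p) -> ([]~(p -> ~r) & []p)) | <>((~q | r) | q)), u
2. ~([](~(p -> ~r) & p) -> ([]~(p -> ~r) & []p)), u
3. ~<>((~q | r) | q), u
4. [](~(p -> ~r) & p), u
5. ~([]~(p -> ~r) & []p), u
6. ~((~q | r) | q), u
7. ~(~q | r), u
8. ~q, u
9. q, u
10. ~r, u
Accessibility: uRu
Branch closes: q and ~q both at u.
All branches of the negation close; one closing branch shown above.

Valid in T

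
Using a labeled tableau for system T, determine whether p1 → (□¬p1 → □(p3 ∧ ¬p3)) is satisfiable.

Yes, satisfiable

1. p1 → (□¬p1 → □(p3 ∧ ¬p3)), u
2. □¬p1 → □(p3 ∧ ¬p3), u
3. ¬□¬p1, u
4. p1, v
Accessibility: uRu, uRv, vRv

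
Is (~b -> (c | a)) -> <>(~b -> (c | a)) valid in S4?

Tableau for the negation ~((~b -> (c | a)) -> <>(~b -> (c | a))):
1. ~((~b -> (c | a)) -> <>(~b -> (c | a))), u
2. ~b -> (c | a), u
3. ~<>(~b -> (c | a)), u
4. ~(~b -> (c | a)), u
5. ~b, u
6. ~(c | a), u
7. ~c, u
8. ~a, u
9. c | a, u
10. a, u
Accessibility: uRu
Branch closes: a and ~a both at u.
Every branch of the negation's tableau closes; the branch above is one of them.

Valid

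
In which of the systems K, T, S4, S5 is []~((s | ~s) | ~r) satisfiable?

K-tableau for the formula:
1. []~((s | ~s) | ~r), 0
Complete open branch: satisfiable in K.
T-tableau for the formula:
1. []~((s | ~s) | ~r), 0
2. ~((s | ~s) | ~r), 0   [[]-rule on 1 via 0R0]
3. ~(s | ~s), 0   [~|-rule on 2]
4. r, 0   [~|-rule on 2]
5. ~s, 0   [~|-rule on 3]
6. s, 0   [~|-rule on 3]
Accessibility: 0R0
Branch closes: s and ~s both at 0.
Every branch closes (one shown): unsatisfiable in T, hence also in S4, S5 (every S4/S5-frame is a T-frame).

K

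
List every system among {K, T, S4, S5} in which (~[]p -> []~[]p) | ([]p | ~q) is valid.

S4-tableau for the negation ~((~[]p -> []~[]p) | ([]p | ~q)):
1. ~((~[]p -> []~[]p) | ([]p | ~q)), u
2. ~(~[]p -> []~[]p), u
3. ~([]p | ~q), u
4. ~[]p, u
5. ~[]~[]p, u
6. q, u
7. ~p, v
8. []p, w
9. p, w
Accessibility: uRu, uRv, uRw, vRv, wRw
Complete open branch: countermodel on an S4-frame, so not valid in S4, nor in K, T (the same frame is also a K-frame and a T-frame).
S5-tableau for the negation ~((~[]p -> []~[]p) | ([]p | ~q)):
1. ~((~[]p -> []~[]p) | ([]p | ~q)), u
2. ~(~[]p -> []~[]p), u
3. ~([]p | ~q), u
4. ~[]p, u
5. ~[]~[]p, u
6. q, u
7. ~p, v
8. []p, w
9. p, u
10. p, v
Accessibility: uRu, uRv, uRw, vRu, vRv, vRw, wRu, wRv, wRw
Branch closes: p and ~p both at v.
Every branch closes (one shown): valid in S5.

S5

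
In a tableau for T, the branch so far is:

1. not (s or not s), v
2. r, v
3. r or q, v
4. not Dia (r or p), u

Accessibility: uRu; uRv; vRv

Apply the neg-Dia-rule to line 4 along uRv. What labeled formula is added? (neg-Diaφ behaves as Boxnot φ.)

neg-Diaφ behaves as Boxnot φ: propagate the negated body to each accessible world.

not (r or p), v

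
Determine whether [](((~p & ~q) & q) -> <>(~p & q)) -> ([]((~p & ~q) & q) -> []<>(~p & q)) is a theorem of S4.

Valid in S4

Tableau for the negation ~([](((~p & ~q) & q) -> <>(~p & q)) -> ([]((~p & ~q) & q) -> []<>(~p & q))):
1. ~([](((~p & ~q) & q) -> <>(~p & q)) -> ([]((~p & ~q) & q) -> []<>(~p & q))), u
2. [](((~p & ~q) & q) -> <>(~p & q)), u
3. ~([]((~p & ~q) & q) -> []<>(~p & q)), u
4. []((~p & ~q) & q), u
5. ~[]<>(~p & q), u
6. ((~p & ~q) & q) -> <>(~p & q), u
7. (~p & ~q) & q, u
8. ~p & ~q, u
9. q, u
10. ~p, u
11. ~q, u
Accessibility: uRu
Branch closes: q and ~q both at u.
All branches of the negation close; one closing branch shown above.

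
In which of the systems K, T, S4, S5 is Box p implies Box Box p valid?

T-tableau for the negation not (Box p implies Box Box p):
1. not (Box p implies Box Box p), w0
2. Box p, w0
3. not Box Box p, w0
4. p, w0
5. not Box p, w1
6. p, w1
7. not p, w2
Accessibility: w0Rw0, w0Rw1, w1Rw1, w1Rw2, w2Rw2
Complete open branch: countermodel on a T-frame, so not valid in T, nor in K (the same frame is also a K-frame).
S4-tableau for the negation not (Box p implies Box Box p):
1. not (Box p implies Box Box p), w0
2. Box p, w0
3. not Box Box p, w0
4. p, w0
5. not Box p, w1
6. p, w1
7. not p, w2
8. p, w2
Accessibility: w0Rw0, w0Rw1, w0Rw2, w1Rw1, w1Rw2, w2Rw2
Branch closes: p and not p both at w2.
Every branch closes (one shown): valid in S4, hence also in S5 (every theorem of S4 is a theorem of S5).

S4, S5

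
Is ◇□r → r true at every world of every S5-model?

Tableau for the negation ¬(◇□r → r):
1. ¬(◇□r → r), w0
2. ◇□r, w0   [¬→-rule on 1]
3. ¬r, w0   [¬→-rule on 1]
4. □r, w1   [◇-rule on 2: fresh world w1, w0Rw1]
5. r, w0   [□-rule on 4 via w1Rw0]
Accessibility: w0Rw0, w0Rw1, w1Rw0, w1Rw1
Branch closes: r and ¬r both at w0.
All branches of the negation close; one closing branch shown above.

Valid in S5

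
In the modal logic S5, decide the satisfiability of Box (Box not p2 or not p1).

1. Box (Box not p2 or not p1), u
2. Box not p2 or not p1, u   [Box-rule on 1 via uRu]
3. not p1, u   [or-rule on 2 (branches; this branch)]
Accessibility: uRu

Yes, satisfiable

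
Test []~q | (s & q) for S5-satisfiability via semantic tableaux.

1. []~q | (s & q), 0
2. s & q, 0
3. s, 0
4. q, 0
Accessibility: 0R0

Satisfiable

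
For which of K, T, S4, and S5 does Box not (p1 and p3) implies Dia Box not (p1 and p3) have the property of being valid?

T-tableau for the negation not (Box not (p1 and p3) implies Dia Box not (p1 and p3)):
1. not (Box not (p1 and p3) implies Dia Box not (p1 and p3)), w0
2. Box not (p1 and p3), w0
3. not Dia Box not (p1 and p3), w0
4. not (p1 and p3), w0
5. not Box not (p1 and p3), w0
6. not p3, w0
7. p1 and p3, w1
8. p1, w1
9. p3, w1
10. not (p1 and p3), w1
11. not Box not (p1 and p3), w1
12. not p3, w1
Accessibility: w0Rw0, w0Rw1, w1Rw1
Branch closes: p3 and not p3 both at w1.
Every branch closes (one shown): valid in T, hence also in S4, S5 (every theorem of T is a theorem of S4 and S5).
K-tableau for the negation not (Box not (p1 and p3) implies Dia Box not (p1 and p3)):
1. not (Box not (p1 and p3) implies Dia Box not (p1 and p3)), w0
2. Box not (p1 and p3), w0
3. not Dia Box not (p1 and p3), w0
Complete open branch: countermodel on a K-frame, so not valid in K.

T, S4, S5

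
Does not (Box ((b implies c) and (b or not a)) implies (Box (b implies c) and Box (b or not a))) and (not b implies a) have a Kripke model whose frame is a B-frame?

Unsatisfiable

1. not (Box ((b implies c) and (b or not a)) implies (Box (b implies c) and Box (b or not a))) and (not b implies a), u
2. not (Box ((b implies c) and (b or not a)) implies (Box (b implies c) and Box (b or not a))), u
3. not b implies a, u
4. Box ((b implies c) and (b or not a)), u
5. not (Box (b implies c) and Box (b or not a)), u
6. (b implies c) and (b or not a), u
7. b implies c, u
8. b or not a, u
9. a, u
10. not Box (b or not a), u
11. c, u
12. b, u
13. not (b or not a), v
14. not b, v
15. a, v
16. (b implies c) and (b or not a), v
17. b implies c, v
18. b or not a, v
19. c, v
20. not a, v
Accessibility: uRu, uRv, vRu, vRv
Branch closes: a and not a both at v.
All branches of the tableau close; one closing branch shown above.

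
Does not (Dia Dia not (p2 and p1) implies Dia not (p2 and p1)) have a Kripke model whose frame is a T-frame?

Satisfiable

1. not (Dia Dia not (p2 and p1) implies Dia not (p2 and p1)), 0
2. Dia Dia not (p2 and p1), 0   [neg-implies-rule on 1]
3. not Dia not (p2 and p1), 0   [neg-implies-rule on 1]
4. p2 and p1, 0   [neg-Dia-rule on 3 via 0R0]
5. p2, 0   [and-rule on 4]
6. p1, 0   [and-rule on 4]
7. Dia not (p2 and p1), 1   [Dia-rule on 2: fresh world 1, 0R1]
8. p2 and p1, 1   [neg-Dia-rule on 3 via 0R1]
9. p2, 1   [and-rule on 8]
10. p1, 1   [and-rule on 8]
11. not (p2 and p1), 2   [Dia-rule on 7: fresh world 2, 1R2]
12. not p1, 2   [neg-and-rule on 11 (branches; this branch)]
Accessibility: 0R0, 0R1, 1R1, 1R2, 2R2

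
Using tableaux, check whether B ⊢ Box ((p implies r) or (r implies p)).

Tableau for the negation not Box ((p implies r) or (r implies p)):
1. not Box ((p implies r) or (r implies p)), 0
2. not ((p implies r) or (r implies p)), 1   [neg-Box-rule on 1: fresh world 1, 0R1]
3. not (p implies r), 1   [neg-or-rule on 2]
4. not (r implies p), 1   [neg-or-rule on 2]
5. p, 1   [neg-implies-rule on 3]
6. not r, 1   [neg-implies-rule on 3]
7. r, 1   [neg-implies-rule on 4]
8. not p, 1   [neg-implies-rule on 4]
Accessibility: 0R0, 0R1, 1R0, 1R1
Branch closes: r and not r both at 1.
All branches of the negation close; one closing branch shown above.

Valid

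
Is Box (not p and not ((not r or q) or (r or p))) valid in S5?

Invalid (countermodel exists)

Tableau for the negation not Box (not p and not ((not r or q) or (r or p))):
1. not Box (not p and not ((not r or q) or (r or p))), 0
2. not (not p and not ((not r or q) or (r or p))), 1
3. (not r or q) or (r or p), 1
4. r or p, 1
5. p, 1
Accessibility: 0R0, 0R1, 1R0, 1R1
The negation has an open branch (countermodel exists).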